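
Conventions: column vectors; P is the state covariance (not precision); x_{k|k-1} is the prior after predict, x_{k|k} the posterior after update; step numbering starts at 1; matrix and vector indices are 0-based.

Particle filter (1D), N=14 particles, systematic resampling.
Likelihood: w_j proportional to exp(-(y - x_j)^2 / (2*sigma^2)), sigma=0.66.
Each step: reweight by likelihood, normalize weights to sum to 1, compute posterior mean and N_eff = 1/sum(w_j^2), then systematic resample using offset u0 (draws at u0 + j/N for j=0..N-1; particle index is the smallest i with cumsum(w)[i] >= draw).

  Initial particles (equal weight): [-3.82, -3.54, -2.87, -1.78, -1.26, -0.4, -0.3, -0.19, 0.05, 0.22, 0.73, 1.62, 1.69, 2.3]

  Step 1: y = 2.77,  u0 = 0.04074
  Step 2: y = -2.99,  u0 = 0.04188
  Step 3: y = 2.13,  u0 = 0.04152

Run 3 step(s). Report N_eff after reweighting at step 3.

N_eff = 13.9799

step 1: w=[0.0000, 0.0000, 0.0000, 0.0000, 0.0000, 0.0000, 0.0000, 0.0000, 0.0002, 0.0005, 0.0066, 0.1730, 0.2070, 0.6127]  mean=2.0442  Neff=2.2311  idx=[11, 11, 12, 12, 12, 13, 13, 13, 13, 13, 13, 13, 13, 13]
step 2: w=[0.2919, 0.2919, 0.1384, 0.1384, 0.1384, 0.0001, 0.0001, 0.0001, 0.0001, 0.0001, 0.0001, 0.0001, 0.0001, 0.0001]  mean=1.6498  Neff=4.3895  idx=[0, 0, 0, 0, 1, 1, 1, 1, 2, 2, 3, 3, 4, 4]
step 3: w=[0.0691, 0.0691, 0.0691, 0.0691, 0.0691, 0.0691, 0.0691, 0.0691, 0.0746, 0.0746, 0.0746, 0.0746, 0.0746, 0.0746]  mean=1.6513  Neff=13.9799  idx=[0, 1, 2, 3, 4, 5, 6, 7, 8, 9, 10, 11, 12, 13]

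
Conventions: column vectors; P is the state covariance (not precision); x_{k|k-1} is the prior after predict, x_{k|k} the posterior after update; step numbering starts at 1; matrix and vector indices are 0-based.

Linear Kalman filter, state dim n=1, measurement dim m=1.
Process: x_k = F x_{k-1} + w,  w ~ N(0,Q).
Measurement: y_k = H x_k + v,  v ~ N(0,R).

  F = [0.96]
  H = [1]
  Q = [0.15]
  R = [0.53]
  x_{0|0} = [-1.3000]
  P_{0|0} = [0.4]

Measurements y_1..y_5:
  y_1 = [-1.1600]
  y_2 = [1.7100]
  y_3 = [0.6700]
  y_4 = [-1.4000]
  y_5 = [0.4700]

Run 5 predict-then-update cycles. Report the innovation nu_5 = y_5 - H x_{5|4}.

innov = [0.8315]

step 1: x^-=[-1.2480]  P^-=[0.5186]  S=[1.0486]  K=[0.4946]  nu=[0.0880]  x^+=[-1.2045]  P^+=[0.2621]
step 2: x^-=[-1.1563]  P^-=[0.3916]  S=[0.9216]  K=[0.4249]  nu=[2.8663]  x^+=[0.0616]  P^+=[0.2252]
step 3: x^-=[0.0591]  P^-=[0.3575]  S=[0.8875]  K=[0.4028]  nu=[0.6109]  x^+=[0.3052]  P^+=[0.2135]
step 4: x^-=[0.2930]  P^-=[0.3468]  S=[0.8768]  K=[0.3955]  nu=[-1.6930]  x^+=[-0.3766]  P^+=[0.2096]
step 5: x^-=[-0.3615]  P^-=[0.3432]  S=[0.8732]  K=[0.3930]  nu=[0.8315]  x^+=[-0.0347]  P^+=[0.2083]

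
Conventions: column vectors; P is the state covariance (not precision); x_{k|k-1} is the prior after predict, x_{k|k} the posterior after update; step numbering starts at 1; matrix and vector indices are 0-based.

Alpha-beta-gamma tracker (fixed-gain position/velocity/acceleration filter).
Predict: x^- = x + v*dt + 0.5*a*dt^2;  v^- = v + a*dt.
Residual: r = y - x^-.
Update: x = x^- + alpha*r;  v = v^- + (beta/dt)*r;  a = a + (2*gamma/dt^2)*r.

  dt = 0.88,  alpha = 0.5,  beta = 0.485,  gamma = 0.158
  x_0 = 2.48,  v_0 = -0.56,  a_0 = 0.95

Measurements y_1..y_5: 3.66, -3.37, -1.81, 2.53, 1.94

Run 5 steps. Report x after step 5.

x_post = 0.3095

step 1: x_pred=2.3550  r=1.3050  x^+=3.0075  v^+=0.9952  a^+=1.4825
step 2: x_pred=4.4573  r=-7.8273  x^+=0.5437  v^+=-2.0141  a^+=-1.7115
step 3: x_pred=-1.8915  r=0.0815  x^+=-1.8507  v^+=-3.4753  a^+=-1.6783
step 4: x_pred=-5.5589  r=8.0889  x^+=-1.5144  v^+=-0.4942  a^+=1.6225
step 5: x_pred=-1.3211  r=3.2611  x^+=0.3095  v^+=2.7309  a^+=2.9532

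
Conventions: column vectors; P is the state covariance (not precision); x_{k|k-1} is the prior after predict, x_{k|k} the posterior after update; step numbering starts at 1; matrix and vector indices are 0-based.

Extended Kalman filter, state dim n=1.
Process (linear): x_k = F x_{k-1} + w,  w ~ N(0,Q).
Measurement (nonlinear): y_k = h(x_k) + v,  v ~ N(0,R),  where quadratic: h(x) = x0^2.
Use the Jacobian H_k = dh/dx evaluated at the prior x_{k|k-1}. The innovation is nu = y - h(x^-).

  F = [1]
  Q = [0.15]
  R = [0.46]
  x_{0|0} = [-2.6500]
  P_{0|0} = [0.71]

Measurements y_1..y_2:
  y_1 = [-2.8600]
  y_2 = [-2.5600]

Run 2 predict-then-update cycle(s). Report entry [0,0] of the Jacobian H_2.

H_jac[0,0] = -1.6404

step 1: x^-=[-2.6500]  P^-=[0.8600]  H_jac=[-5.3000]  S=[24.6174]  K=[-0.1852]  nu=[-9.8825]  x^+=[-0.8202]  P^+=[0.0161]
step 2: x^-=[-0.8202]  P^-=[0.1661]  H_jac=[-1.6404]  S=[0.9069]  K=[-0.3004]  nu=[-3.2328]  x^+=[0.1509]  P^+=[0.0842]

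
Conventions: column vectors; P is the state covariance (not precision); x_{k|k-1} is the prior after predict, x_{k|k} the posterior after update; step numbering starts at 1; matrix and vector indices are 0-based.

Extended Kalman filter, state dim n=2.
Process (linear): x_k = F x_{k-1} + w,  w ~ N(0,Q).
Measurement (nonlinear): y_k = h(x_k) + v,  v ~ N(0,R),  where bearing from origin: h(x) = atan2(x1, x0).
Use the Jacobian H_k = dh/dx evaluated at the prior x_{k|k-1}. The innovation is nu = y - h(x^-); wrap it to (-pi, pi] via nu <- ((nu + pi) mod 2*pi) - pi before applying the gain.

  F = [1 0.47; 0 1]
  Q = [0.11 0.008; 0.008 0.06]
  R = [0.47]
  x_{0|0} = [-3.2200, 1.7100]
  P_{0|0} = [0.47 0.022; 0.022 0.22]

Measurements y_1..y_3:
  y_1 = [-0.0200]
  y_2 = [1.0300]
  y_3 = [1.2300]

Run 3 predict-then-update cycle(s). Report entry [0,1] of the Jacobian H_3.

step 1: x^-=[-2.4163, 1.7100]  P^-=[0.6493 0.1334; 0.1334 0.2800]  H_jac=[-0.1951 -0.2758]  S=[0.5304]  K=[-0.3083; -0.1947]  nu=[-2.5457]  x^+=[-1.6316, 2.2056]  P^+=[0.5989 0.1016; 0.1016 0.2599]
step 2: x^-=[-0.5950, 2.2056]  P^-=[0.8618 0.2317; 0.2317 0.3199]  H_jac=[-0.4226 -0.1140]  S=[0.6504]  K=[-0.6006; -0.2067]  nu=[-0.8043]  x^+=[-0.1119, 2.3718]  P^+=[0.6272 0.1510; 0.1510 0.2921]
step 3: x^-=[1.0028, 2.3718]  P^-=[0.9436 0.2963; 0.2963 0.3521]  H_jac=[-0.3577 0.1512]  S=[0.5667]  K=[-0.5165; -0.0930]  nu=[0.0592]  x^+=[0.9722, 2.3662]  P^+=[0.7924 0.2691; 0.2691 0.3472]

H_jac[0,1] = 0.1512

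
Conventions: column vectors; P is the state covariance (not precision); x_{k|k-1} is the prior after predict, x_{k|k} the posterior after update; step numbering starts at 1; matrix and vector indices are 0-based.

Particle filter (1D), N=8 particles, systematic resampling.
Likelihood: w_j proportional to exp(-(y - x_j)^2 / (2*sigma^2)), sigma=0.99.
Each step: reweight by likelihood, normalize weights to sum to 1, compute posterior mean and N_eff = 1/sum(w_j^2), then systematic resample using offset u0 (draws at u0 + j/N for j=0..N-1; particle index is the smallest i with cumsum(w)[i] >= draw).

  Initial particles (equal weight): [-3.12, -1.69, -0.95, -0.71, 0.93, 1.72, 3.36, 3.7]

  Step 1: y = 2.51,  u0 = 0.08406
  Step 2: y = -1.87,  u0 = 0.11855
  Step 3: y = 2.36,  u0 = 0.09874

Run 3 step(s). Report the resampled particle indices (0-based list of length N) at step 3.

resampled_idx = [1, 2, 3, 5, 6, 6, 7, 7]

step 1: w=[0.0000, 0.0001, 0.0010, 0.0023, 0.1277, 0.3318, 0.3156, 0.2215]  mean=2.5668  Neff=3.6352  idx=[4, 5, 5, 5, 6, 6, 7, 7]
step 2: w=[0.8140, 0.0620, 0.0620, 0.0620, 0.0000, 0.0000, 0.0000, 0.0000]  mean=1.0771  Neff=1.4834  idx=[0, 0, 0, 0, 0, 0, 1, 3]
step 3: w=[0.0943, 0.0943, 0.0943, 0.0943, 0.0943, 0.0943, 0.2171, 0.2171]  mean=1.2731  Neff=6.7731  idx=[1, 2, 3, 5, 6, 6, 7, 7]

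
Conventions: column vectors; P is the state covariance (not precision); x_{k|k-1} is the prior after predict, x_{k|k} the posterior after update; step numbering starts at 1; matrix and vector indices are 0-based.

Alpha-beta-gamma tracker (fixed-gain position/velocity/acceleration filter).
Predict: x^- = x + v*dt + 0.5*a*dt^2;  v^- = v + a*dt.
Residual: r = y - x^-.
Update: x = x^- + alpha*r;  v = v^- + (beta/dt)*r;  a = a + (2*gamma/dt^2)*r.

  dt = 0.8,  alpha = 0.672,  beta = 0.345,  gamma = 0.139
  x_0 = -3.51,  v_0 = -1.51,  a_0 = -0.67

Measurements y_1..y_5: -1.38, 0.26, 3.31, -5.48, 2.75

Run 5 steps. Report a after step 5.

step 1: x_pred=-4.9324  r=3.5524  x^+=-2.5452  v^+=-0.5140  a^+=0.8731
step 2: x_pred=-2.6770  r=2.9370  x^+=-0.7033  v^+=1.4510  a^+=2.1488
step 3: x_pred=1.1451  r=2.1649  x^+=2.5999  v^+=4.1037  a^+=3.0892
step 4: x_pred=6.8714  r=-12.3514  x^+=-1.4287  v^+=1.2485  a^+=-2.2759
step 5: x_pred=-1.1582  r=3.9082  x^+=1.4681  v^+=1.1132  a^+=-0.5783

a_post = -0.5783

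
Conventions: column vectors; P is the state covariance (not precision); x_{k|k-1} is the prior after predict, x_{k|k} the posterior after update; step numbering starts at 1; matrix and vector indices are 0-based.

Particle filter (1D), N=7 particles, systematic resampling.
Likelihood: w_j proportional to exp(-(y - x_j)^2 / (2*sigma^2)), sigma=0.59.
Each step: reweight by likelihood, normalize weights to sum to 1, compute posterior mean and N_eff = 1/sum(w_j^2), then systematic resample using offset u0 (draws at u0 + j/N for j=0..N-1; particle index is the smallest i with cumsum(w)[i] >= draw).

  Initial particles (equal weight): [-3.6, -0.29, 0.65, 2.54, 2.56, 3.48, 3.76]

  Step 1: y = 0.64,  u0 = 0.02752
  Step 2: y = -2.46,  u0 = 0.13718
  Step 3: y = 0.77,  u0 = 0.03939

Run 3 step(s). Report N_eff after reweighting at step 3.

N_eff = 7.0000

step 1: w=[0.0000, 0.2222, 0.7696, 0.0043, 0.0039, 0.0000, 0.0000]  mean=0.4566  Neff=1.5584  idx=[1, 1, 2, 2, 2, 2, 2]
step 2: w=[0.4990, 0.4990, 0.0004, 0.0004, 0.0004, 0.0004, 0.0004]  mean=-0.2881  Neff=2.0080  idx=[0, 0, 0, 1, 1, 1, 1]
step 3: w=[0.1429, 0.1429, 0.1429, 0.1429, 0.1429, 0.1429, 0.1429]  mean=-0.2900  Neff=7.0000  idx=[0, 1, 2, 3, 4, 5, 6]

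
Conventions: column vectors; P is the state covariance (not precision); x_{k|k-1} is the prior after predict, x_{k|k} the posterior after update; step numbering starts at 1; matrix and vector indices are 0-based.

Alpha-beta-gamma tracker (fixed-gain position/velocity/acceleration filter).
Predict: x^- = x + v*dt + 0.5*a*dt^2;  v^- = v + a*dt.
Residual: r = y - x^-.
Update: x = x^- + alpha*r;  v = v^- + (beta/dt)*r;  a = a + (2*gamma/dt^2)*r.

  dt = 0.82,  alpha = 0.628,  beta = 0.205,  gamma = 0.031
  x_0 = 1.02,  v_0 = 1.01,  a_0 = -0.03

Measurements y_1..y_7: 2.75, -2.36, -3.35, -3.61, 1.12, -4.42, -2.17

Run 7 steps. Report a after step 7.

step 1: x_pred=1.8381  r=0.9119  x^+=2.4108  v^+=1.2134  a^+=0.0541
step 2: x_pred=3.4239  r=-5.7839  x^+=-0.2084  v^+=-0.1883  a^+=-0.4792
step 3: x_pred=-0.5239  r=-2.8261  x^+=-2.2987  v^+=-1.2878  a^+=-0.7398
step 4: x_pred=-3.6034  r=-0.0066  x^+=-3.6075  v^+=-1.8961  a^+=-0.7404
step 5: x_pred=-5.4113  r=6.5313  x^+=-1.3096  v^+=-0.8704  a^+=-0.1382
step 6: x_pred=-2.0698  r=-2.3502  x^+=-3.5457  v^+=-1.5713  a^+=-0.3549
step 7: x_pred=-4.9535  r=2.7835  x^+=-3.2055  v^+=-1.1664  a^+=-0.0982

a_post = -0.0982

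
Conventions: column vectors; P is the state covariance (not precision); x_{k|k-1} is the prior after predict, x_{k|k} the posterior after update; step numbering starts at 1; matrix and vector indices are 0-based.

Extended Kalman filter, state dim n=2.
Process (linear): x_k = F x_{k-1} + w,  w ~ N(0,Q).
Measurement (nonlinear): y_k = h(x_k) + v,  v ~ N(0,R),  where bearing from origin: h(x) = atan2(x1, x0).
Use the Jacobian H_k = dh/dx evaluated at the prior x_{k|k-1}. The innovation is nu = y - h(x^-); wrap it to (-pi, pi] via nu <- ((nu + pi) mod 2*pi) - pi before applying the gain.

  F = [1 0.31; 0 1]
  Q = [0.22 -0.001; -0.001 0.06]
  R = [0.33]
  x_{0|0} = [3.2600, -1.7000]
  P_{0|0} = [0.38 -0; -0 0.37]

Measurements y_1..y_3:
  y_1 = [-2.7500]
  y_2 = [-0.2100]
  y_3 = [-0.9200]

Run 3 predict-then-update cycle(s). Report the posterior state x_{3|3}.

step 1: x^-=[2.7330, -1.7000]  P^-=[0.6356 0.1137; 0.1137 0.4300]  H_jac=[0.1641 0.2638]  S=[0.3869]  K=[0.3471; 0.3414]  nu=[-2.1935]  x^+=[1.9716, -2.4490]  P^+=[0.5889 0.0678; 0.0678 0.3849]
step 2: x^-=[1.2124, -2.4490]  P^-=[0.8880 0.1862; 0.1862 0.4449]  H_jac=[0.3280 0.1624]  S=[0.4571]  K=[0.7033; 0.2916]  nu=[0.9011]  x^+=[1.8462, -2.1862]  P^+=[0.6619 0.0924; 0.0924 0.4060]
step 3: x^-=[1.1684, -2.1862]  P^-=[0.9782 0.2173; 0.2173 0.4660]  H_jac=[0.3558 0.1902]  S=[0.5001]  K=[0.7786; 0.3318]  nu=[0.1600]  x^+=[1.2930, -2.1331]  P^+=[0.6751 0.0881; 0.0881 0.4110]

x_post = [1.2930, -2.1331]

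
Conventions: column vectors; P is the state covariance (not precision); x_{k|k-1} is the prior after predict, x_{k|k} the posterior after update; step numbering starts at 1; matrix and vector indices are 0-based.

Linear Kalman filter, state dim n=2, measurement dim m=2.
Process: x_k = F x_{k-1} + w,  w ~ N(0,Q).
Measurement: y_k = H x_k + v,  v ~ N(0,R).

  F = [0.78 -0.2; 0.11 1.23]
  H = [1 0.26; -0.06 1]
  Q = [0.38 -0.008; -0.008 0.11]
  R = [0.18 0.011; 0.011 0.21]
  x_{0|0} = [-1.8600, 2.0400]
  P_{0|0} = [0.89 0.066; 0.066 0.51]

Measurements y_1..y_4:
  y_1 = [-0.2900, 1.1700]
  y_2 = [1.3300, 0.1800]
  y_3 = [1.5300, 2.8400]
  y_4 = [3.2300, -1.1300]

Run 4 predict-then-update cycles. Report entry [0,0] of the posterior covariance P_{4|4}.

step 1: x^-=[-1.8588, 2.3046]  P^-=[0.9213 0.0048; 0.0048 0.9102]  S=[1.1653 0.1971; 0.1971 1.1230]  K=[0.8237 -0.1895; 0.0723 0.7976]  nu=[0.9696, -1.2461]  x^+=[-0.8239, 1.3808]  P^+=[0.1518 -0.0216; -0.0216 0.1670]
step 2: x^-=[-0.9188, 1.6077]  P^-=[0.4858 -0.0563; -0.0563 0.3586]  S=[0.6607 0.0196; 0.0196 0.5771]  K=[0.7182 -0.1726; 0.0373 0.6260]  nu=[1.8308, -1.4828]  x^+=[0.6519, 0.7477]  P^+=[0.1327 -0.0204; -0.0204 0.1306]
step 3: x^-=[0.3590, 0.9914]  P^-=[0.4723 -0.0479; -0.0479 0.3037]  S=[0.6479 0.0145; 0.0145 0.5212]  K=[0.7134 -0.1661; 0.0349 0.5873]  nu=[0.9133, 1.8702]  x^+=[0.6999, 2.1216]  P^+=[0.1316 -0.0191; -0.0191 0.1226]
step 4: x^-=[0.1216, 2.6866]  P^-=[0.4709 -0.0448; -0.0448 0.2919]  S=[0.6474 0.0145; 0.0145 0.5089]  K=[0.7131 -0.1639; 0.0350 0.5778]  nu=[2.4099, -3.8093]  x^+=[2.4645, 0.5702]  P^+=[0.1314 -0.0187; -0.0187 0.1206]

P_post[0,0] = 0.1314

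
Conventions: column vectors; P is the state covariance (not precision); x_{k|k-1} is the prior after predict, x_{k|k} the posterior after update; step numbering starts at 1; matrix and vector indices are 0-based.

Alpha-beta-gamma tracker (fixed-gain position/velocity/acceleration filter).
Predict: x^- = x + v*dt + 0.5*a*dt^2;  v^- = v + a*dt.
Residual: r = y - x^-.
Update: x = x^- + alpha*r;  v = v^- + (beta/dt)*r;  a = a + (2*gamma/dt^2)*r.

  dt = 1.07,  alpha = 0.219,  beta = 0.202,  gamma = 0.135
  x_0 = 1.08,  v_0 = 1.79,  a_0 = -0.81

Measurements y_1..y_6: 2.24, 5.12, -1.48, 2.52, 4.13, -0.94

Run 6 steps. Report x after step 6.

x_post = -2.4413

step 1: x_pred=2.5316  r=-0.2916  x^+=2.4678  v^+=0.8682  a^+=-0.8788
step 2: x_pred=2.8937  r=2.2263  x^+=3.3813  v^+=0.3482  a^+=-0.3538
step 3: x_pred=3.5514  r=-5.0314  x^+=2.4495  v^+=-0.9801  a^+=-1.5403
step 4: x_pred=0.5191  r=2.0009  x^+=0.9573  v^+=-2.2505  a^+=-1.0684
step 5: x_pred=-2.0624  r=6.1924  x^+=-0.7062  v^+=-2.2247  a^+=0.3919
step 6: x_pred=-2.8623  r=1.9223  x^+=-2.4413  v^+=-1.4424  a^+=0.8453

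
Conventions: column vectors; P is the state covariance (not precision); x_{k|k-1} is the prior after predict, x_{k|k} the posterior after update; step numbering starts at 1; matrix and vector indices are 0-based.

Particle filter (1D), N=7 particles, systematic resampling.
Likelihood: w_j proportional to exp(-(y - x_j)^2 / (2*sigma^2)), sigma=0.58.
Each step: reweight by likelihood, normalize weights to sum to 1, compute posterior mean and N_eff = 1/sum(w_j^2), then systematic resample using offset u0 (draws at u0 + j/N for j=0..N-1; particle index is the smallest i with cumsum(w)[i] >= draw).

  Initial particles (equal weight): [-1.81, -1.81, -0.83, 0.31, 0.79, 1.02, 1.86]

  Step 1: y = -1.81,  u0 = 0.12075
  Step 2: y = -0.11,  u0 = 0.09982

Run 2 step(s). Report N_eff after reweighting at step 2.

step 1: w=[0.4462, 0.4462, 0.1070, 0.0006, 0.0000, 0.0000, 0.0000]  mean=-1.7038  Neff=2.4413  idx=[0, 0, 0, 1, 1, 1, 2]
step 2: w=[0.0250, 0.0250, 0.0250, 0.0250, 0.0250, 0.0250, 0.8498]  mean=-0.9772  Neff=1.3775  idx=[3, 6, 6, 6, 6, 6, 6]

N_eff = 1.3775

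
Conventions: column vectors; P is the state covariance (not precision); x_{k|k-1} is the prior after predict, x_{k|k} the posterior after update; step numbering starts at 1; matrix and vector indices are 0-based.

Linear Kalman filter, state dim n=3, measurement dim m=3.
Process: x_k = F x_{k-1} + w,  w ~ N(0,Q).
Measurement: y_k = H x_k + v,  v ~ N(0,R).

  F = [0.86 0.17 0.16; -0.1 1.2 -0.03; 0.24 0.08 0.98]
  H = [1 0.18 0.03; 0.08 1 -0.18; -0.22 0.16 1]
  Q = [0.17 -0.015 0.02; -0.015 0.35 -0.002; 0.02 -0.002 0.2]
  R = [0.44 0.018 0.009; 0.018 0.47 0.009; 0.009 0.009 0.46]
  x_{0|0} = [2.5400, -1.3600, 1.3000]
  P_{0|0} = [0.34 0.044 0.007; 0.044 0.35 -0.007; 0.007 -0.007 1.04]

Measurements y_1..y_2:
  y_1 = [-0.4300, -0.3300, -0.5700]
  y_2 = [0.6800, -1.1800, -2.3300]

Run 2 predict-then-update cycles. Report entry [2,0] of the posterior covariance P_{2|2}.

step 1: x^-=[2.1612, -1.9250, 1.7748]  P^-=[0.4726 0.0652 0.2677; 0.0652 0.8483 -0.0038; 0.2677 -0.0038 1.2245]  S=[0.9807 0.2205 0.2393; 0.2205 1.3651 -0.0692; 0.2393 -0.0692 1.6055]  K=[0.5032 -0.0395 0.0318; 0.0603 0.6206 0.0910; 0.1722 -0.1412 0.6939]  nu=[-2.2979, 1.7416, -1.5613]  x^+=[0.8864, -1.1249, 0.0498]  P^+=[0.2215 -0.0144 0.0698; -0.0144 0.2943 -0.0023; 0.0698 -0.0023 0.3352]
step 2: x^-=[0.5791, -1.4400, 0.1716]  P^-=[0.3658 0.0065 0.1818; 0.0065 0.7804 -0.0029; 0.1818 -0.0029 0.5685]  S=[0.8448 0.1589 0.1489; 0.1589 1.2680 0.0426; 0.1489 0.0426 0.9848]  K=[0.4442 -0.0546 0.0392; 0.0437 0.6078 0.0894; 0.1644 -0.1095 0.5161]  nu=[0.3550, 0.2446, -2.1438]  x^+=[0.6394, -1.4676, -0.9032]  P^+=[0.1965 -0.0208 0.0681; -0.0208 0.2882 -0.0037; 0.0681 -0.0037 0.2535]

P_post[2,0] = 0.0681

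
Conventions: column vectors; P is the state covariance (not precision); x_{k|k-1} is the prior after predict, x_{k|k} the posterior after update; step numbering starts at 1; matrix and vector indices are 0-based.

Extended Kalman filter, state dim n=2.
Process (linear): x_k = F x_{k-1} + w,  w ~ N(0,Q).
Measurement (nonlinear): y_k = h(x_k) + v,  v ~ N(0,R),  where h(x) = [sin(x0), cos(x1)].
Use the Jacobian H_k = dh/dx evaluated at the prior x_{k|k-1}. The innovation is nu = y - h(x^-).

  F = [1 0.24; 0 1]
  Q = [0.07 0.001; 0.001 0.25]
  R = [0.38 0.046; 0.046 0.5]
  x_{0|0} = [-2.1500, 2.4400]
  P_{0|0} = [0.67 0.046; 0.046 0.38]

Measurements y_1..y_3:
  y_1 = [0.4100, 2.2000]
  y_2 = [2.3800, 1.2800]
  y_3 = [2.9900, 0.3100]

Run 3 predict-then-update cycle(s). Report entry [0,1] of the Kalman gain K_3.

step 1: x^-=[-1.5644, 2.4400]  P^-=[0.7840 0.1382; 0.1382 0.6300]  H_jac=[0.0064 0.0000; 0.0000 -0.6454]  S=[0.3800 0.0454; 0.0454 0.7624]  K=[0.0274 -0.1186; 0.0666 -0.5373]  nu=[1.4100, 2.9638]  x^+=[-1.8774, 0.9414]  P^+=[0.7732 0.0899; 0.0899 0.4115]
step 2: x^-=[-1.6514, 0.9414]  P^-=[0.9101 0.1897; 0.1897 0.6615]  H_jac=[-0.0805 0.0000; 0.0000 -0.8084]  S=[0.3859 0.0584; 0.0584 0.9323]  K=[-0.1667 -0.1541; 0.0476 -0.5766]  nu=[3.3768, 0.6914]  x^+=[-2.3207, 0.7035]  P^+=[0.8743 0.1048; 0.1048 0.3539]
step 3: x^-=[-2.1519, 0.7035]  P^-=[1.0150 0.1907; 0.1907 0.6039]  H_jac=[-0.5489 0.0000; 0.0000 -0.6469]  S=[0.6858 0.1137; 0.1137 0.7527]  K=[-0.8054 -0.0422; -0.0683 -0.5087]  nu=[3.8259, -0.4526]  x^+=[-5.2139, 0.6725]  P^+=[0.5611 0.0899; 0.0899 0.3980]

K[0,1] = -0.0422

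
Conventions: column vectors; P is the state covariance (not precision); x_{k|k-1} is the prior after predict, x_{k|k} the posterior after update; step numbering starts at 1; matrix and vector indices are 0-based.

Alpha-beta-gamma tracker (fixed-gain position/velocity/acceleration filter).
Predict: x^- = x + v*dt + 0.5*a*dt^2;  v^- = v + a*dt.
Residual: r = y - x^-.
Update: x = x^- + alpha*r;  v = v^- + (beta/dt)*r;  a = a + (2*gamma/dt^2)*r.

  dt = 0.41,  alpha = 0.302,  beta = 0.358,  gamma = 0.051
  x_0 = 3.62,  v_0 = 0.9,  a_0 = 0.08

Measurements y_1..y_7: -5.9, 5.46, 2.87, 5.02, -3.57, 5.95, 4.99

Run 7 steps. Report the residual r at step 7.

step 1: x_pred=3.9957  r=-9.8957  x^+=1.0072  v^+=-7.7079  a^+=-5.9245
step 2: x_pred=-2.6510  r=8.1110  x^+=-0.2015  v^+=-3.0547  a^+=-1.0030
step 3: x_pred=-1.5382  r=4.4082  x^+=-0.2069  v^+=0.3832  a^+=1.6718
step 4: x_pred=0.0907  r=4.9293  x^+=1.5794  v^+=5.3727  a^+=4.6628
step 5: x_pred=4.1741  r=-7.7441  x^+=1.8354  v^+=0.5226  a^+=-0.0362
step 6: x_pred=2.0466  r=3.9034  x^+=3.2254  v^+=3.9161  a^+=2.3323
step 7: x_pred=5.0271  r=-0.0371  x^+=5.0159  v^+=4.8400  a^+=2.3099

resid = -0.0371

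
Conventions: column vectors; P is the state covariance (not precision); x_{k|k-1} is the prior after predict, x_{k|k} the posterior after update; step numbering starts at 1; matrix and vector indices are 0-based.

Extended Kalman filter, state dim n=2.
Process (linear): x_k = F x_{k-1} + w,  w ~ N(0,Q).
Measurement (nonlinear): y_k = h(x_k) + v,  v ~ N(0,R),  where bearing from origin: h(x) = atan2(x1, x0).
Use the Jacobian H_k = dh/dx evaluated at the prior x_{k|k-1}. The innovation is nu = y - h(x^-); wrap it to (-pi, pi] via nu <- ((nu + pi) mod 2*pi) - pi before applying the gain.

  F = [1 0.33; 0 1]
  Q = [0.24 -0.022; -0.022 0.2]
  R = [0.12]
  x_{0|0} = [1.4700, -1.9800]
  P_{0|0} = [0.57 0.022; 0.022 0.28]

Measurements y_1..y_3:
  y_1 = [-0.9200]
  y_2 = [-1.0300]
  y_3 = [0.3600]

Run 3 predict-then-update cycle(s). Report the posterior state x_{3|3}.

x_post = [2.0803, -1.0834]

step 1: x^-=[0.8166, -1.9800]  P^-=[0.8550 0.0924; 0.0924 0.4800]  H_jac=[0.4316 0.1780]  S=[0.3087]  K=[1.2488; 0.4060]  nu=[0.2596]  x^+=[1.1408, -1.8746]  P^+=[0.3736 -0.0641; -0.0641 0.4291]
step 2: x^-=[0.5222, -1.8746]  P^-=[0.6180 0.0555; 0.0555 0.6291]  H_jac=[0.4950 0.1379]  S=[0.2910]  K=[1.0777; 0.3925]  nu=[0.2691]  x^+=[0.8122, -1.7690]  P^+=[0.2801 -0.0676; -0.0676 0.5843]
step 3: x^-=[0.2285, -1.7690]  P^-=[0.5391 0.1032; 0.1032 0.7843]  H_jac=[0.5560 0.0718]  S=[0.2990]  K=[1.0274; 0.3804]  nu=[1.8024]  x^+=[2.0803, -1.0834]  P^+=[0.2235 -0.0136; -0.0136 0.7410]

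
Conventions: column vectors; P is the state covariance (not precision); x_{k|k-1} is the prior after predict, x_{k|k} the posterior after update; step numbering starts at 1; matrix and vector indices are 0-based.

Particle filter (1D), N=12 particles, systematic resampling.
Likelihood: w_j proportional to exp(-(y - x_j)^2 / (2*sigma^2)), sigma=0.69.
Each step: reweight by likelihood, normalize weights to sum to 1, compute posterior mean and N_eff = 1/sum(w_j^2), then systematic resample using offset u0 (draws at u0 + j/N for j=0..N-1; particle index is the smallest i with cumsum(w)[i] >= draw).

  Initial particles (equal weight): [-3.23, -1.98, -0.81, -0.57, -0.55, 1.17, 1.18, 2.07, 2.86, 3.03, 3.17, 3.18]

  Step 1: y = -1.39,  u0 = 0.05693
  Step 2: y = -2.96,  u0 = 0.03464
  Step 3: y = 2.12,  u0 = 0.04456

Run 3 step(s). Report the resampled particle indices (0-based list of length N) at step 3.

resampled_idx = [0, 1, 2, 3, 4, 5, 6, 7, 8, 9, 10, 11]

step 1: w=[0.0119, 0.2895, 0.2930, 0.2059, 0.1989, 0.0004, 0.0004, 0.0000, 0.0000, 0.0000, 0.0000, 0.0000]  mean=-1.0747  Neff=3.9724  idx=[1, 1, 1, 2, 2, 2, 2, 3, 3, 4, 4, 4]
step 2: w=[0.3208, 0.3208, 0.3208, 0.0069, 0.0069, 0.0069, 0.0069, 0.0022, 0.0022, 0.0020, 0.0020, 0.0020]  mean=-1.9333  Neff=3.2375  idx=[0, 0, 0, 0, 1, 1, 1, 1, 2, 2, 2, 2]
step 3: w=[0.0833, 0.0833, 0.0833, 0.0833, 0.0833, 0.0833, 0.0833, 0.0833, 0.0833, 0.0833, 0.0833, 0.0833]  mean=-1.9800  Neff=12.0000  idx=[0, 1, 2, 3, 4, 5, 6, 7, 8, 9, 10, 11]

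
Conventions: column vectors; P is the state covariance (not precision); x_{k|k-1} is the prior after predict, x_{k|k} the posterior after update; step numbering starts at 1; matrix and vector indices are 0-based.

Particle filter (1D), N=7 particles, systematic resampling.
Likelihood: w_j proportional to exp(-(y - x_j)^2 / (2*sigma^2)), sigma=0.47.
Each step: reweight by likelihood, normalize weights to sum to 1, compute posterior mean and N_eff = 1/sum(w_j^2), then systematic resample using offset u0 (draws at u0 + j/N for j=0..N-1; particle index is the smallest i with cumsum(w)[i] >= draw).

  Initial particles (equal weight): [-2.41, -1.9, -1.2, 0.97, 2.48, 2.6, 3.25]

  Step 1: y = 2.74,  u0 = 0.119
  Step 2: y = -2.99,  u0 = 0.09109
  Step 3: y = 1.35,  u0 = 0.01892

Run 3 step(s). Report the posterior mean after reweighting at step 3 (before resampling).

step 1: w=[0.0000, 0.0000, 0.0000, 0.0004, 0.3620, 0.4035, 0.2341]  mean=2.7082  Neff=2.8679  idx=[4, 4, 5, 5, 5, 6, 6]
step 2: w=[0.4654, 0.4654, 0.0231, 0.0231, 0.0231, 0.0000, 0.0000]  mean=2.4883  Neff=2.3001  idx=[0, 0, 0, 1, 1, 1, 2]
step 3: w=[0.1533, 0.1533, 0.1533, 0.1533, 0.1533, 0.1533, 0.0803]  mean=2.4896  Neff=6.7832  idx=[0, 1, 1, 2, 3, 4, 5]

post_mean = 2.4896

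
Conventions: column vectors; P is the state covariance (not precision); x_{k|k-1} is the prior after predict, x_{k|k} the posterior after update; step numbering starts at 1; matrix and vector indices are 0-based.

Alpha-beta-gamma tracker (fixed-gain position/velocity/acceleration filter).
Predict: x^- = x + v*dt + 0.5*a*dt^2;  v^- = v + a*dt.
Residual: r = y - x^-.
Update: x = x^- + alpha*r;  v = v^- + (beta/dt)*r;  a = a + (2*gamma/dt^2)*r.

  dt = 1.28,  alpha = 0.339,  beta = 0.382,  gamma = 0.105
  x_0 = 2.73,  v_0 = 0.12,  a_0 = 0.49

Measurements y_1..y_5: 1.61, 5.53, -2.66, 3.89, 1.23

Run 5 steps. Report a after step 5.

a_post = -0.3227

step 1: x_pred=3.2850  r=-1.6750  x^+=2.7172  v^+=0.2473  a^+=0.2753
step 2: x_pred=3.2593  r=2.2707  x^+=4.0291  v^+=1.2774  a^+=0.5664
step 3: x_pred=6.1281  r=-8.7881  x^+=3.1489  v^+=-0.6204  a^+=-0.5600
step 4: x_pred=1.8960  r=1.9940  x^+=2.5720  v^+=-0.7422  a^+=-0.3045
step 5: x_pred=1.3726  r=-0.1426  x^+=1.3243  v^+=-1.1744  a^+=-0.3227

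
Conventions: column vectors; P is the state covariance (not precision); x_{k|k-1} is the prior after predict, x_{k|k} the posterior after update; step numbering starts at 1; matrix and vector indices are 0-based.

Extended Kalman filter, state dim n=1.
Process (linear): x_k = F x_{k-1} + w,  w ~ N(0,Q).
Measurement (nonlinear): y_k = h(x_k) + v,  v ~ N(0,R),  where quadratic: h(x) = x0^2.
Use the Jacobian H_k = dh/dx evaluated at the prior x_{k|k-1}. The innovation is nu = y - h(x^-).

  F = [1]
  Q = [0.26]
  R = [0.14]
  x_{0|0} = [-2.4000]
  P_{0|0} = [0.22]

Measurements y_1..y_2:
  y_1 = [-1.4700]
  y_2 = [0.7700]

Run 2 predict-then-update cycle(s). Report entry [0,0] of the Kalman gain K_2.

K[0,0] = -0.4731

step 1: x^-=[-2.4000]  P^-=[0.4800]  H_jac=[-4.8000]  S=[11.1992]  K=[-0.2057]  nu=[-7.2300]  x^+=[-0.9126]  P^+=[0.0060]
step 2: x^-=[-0.9126]  P^-=[0.2660]  H_jac=[-1.8252]  S=[1.0261]  K=[-0.4731]  nu=[-0.0628]  x^+=[-0.8829]  P^+=[0.0363]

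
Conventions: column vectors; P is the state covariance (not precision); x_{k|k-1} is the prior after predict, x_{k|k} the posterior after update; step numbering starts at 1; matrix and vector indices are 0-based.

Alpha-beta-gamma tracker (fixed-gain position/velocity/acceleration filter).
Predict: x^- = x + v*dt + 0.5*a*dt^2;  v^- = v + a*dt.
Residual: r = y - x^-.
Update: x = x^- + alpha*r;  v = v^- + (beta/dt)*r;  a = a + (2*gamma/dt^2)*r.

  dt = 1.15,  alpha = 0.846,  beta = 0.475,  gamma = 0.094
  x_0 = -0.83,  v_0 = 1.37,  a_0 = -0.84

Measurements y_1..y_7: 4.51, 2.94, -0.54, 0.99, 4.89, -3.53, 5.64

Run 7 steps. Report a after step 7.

step 1: x_pred=0.1901  r=4.3199  x^+=3.8447  v^+=2.1883  a^+=-0.2259
step 2: x_pred=6.2119  r=-3.2719  x^+=3.4439  v^+=0.5771  a^+=-0.6910
step 3: x_pred=3.6506  r=-4.1906  x^+=0.1054  v^+=-1.9485  a^+=-1.2867
step 4: x_pred=-2.9862  r=3.9762  x^+=0.3777  v^+=-1.7859  a^+=-0.7215
step 5: x_pred=-2.1532  r=7.0432  x^+=3.8054  v^+=0.2936  a^+=0.2797
step 6: x_pred=4.3279  r=-7.8579  x^+=-2.3199  v^+=-2.6304  a^+=-0.8373
step 7: x_pred=-5.8985  r=11.5385  x^+=3.8631  v^+=1.1726  a^+=0.8029

a_post = 0.8029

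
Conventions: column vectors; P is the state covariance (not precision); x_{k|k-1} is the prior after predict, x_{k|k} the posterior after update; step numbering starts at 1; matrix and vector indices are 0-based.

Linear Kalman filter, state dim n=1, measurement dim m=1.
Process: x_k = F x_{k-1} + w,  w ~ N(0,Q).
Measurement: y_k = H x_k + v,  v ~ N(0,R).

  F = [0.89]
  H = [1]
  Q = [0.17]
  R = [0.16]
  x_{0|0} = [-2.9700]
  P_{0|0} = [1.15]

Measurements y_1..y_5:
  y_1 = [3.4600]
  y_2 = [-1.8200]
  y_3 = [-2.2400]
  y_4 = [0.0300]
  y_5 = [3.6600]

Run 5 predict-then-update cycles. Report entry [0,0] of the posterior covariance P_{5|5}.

P_post[0,0] = 0.0971

step 1: x^-=[-2.6433]  P^-=[1.0809]  S=[1.2409]  K=[0.8711]  nu=[6.1033]  x^+=[2.6731]  P^+=[0.1394]
step 2: x^-=[2.3790]  P^-=[0.2804]  S=[0.4404]  K=[0.6367]  nu=[-4.1990]  x^+=[-0.2945]  P^+=[0.1019]
step 3: x^-=[-0.2621]  P^-=[0.2507]  S=[0.4107]  K=[0.6104]  nu=[-1.9779]  x^+=[-1.4694]  P^+=[0.0977]
step 4: x^-=[-1.3078]  P^-=[0.2474]  S=[0.4074]  K=[0.6072]  nu=[1.3378]  x^+=[-0.4954]  P^+=[0.0972]
step 5: x^-=[-0.4409]  P^-=[0.2470]  S=[0.4070]  K=[0.6068]  nu=[4.1009]  x^+=[2.0477]  P^+=[0.0971]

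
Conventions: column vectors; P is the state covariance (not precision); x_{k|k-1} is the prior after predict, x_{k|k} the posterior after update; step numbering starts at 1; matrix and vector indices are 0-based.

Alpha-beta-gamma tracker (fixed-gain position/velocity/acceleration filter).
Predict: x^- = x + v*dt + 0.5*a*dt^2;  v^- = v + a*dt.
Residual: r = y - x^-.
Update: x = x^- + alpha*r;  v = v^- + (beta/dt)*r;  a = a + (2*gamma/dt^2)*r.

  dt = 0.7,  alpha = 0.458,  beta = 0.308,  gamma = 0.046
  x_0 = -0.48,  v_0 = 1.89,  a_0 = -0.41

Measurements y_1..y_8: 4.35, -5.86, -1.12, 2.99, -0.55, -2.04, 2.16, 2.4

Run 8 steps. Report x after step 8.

x_post = 1.0732

step 1: x_pred=0.7426  r=3.6074  x^+=2.3948  v^+=3.1903  a^+=0.2673
step 2: x_pred=4.6934  r=-10.5534  x^+=-0.1400  v^+=-1.2661  a^+=-1.7141
step 3: x_pred=-1.4463  r=0.3263  x^+=-1.2968  v^+=-2.3225  a^+=-1.6529
step 4: x_pred=-3.3275  r=6.3175  x^+=-0.4341  v^+=-0.6998  a^+=-0.4667
step 5: x_pred=-1.0383  r=0.4883  x^+=-0.8147  v^+=-0.8116  a^+=-0.3751
step 6: x_pred=-1.4747  r=-0.5653  x^+=-1.7336  v^+=-1.3229  a^+=-0.4812
step 7: x_pred=-2.7775  r=4.9375  x^+=-0.5161  v^+=0.5128  a^+=0.4458
step 8: x_pred=-0.0480  r=2.4480  x^+=1.0732  v^+=1.9020  a^+=0.9055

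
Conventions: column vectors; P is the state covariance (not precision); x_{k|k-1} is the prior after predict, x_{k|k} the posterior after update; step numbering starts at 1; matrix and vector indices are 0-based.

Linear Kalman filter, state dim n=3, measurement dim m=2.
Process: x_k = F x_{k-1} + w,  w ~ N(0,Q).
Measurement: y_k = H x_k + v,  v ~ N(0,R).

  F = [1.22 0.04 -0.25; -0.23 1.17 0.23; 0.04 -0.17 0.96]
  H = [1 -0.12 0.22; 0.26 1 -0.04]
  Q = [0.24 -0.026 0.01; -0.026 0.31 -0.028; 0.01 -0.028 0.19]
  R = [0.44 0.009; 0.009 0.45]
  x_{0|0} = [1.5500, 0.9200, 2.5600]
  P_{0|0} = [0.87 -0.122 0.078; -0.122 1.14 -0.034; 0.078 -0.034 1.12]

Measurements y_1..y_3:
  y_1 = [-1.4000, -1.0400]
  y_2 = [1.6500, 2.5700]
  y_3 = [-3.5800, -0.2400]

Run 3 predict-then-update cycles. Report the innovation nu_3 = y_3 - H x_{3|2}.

innov = [-3.5920, -2.3221]

step 1: x^-=[1.2878, 1.3087, 2.3632]  P^-=[1.5479 -0.4182 -0.1112; -0.4182 2.0149 -0.0793; -0.1112 -0.0793 1.2753]  S=[2.1343 -0.2664; -0.2664 2.3628]  K=[0.7472 0.0795; -0.2196 0.7833; 0.0765 -0.0588]  nu=[-3.0507, -2.5890]  x^+=[-1.1975, -0.0494, 2.2820]  P^+=[0.3729 -0.0638 -0.2322; -0.0638 0.3705 0.0847; -0.2322 0.0847 1.2522]
step 2: x^-=[-2.0335, 0.7425, 2.1512]  P^-=[1.0077 -0.3782 -0.5245; -0.3782 1.0076 0.3069; -0.5245 0.3069 1.3108]  S=[1.3694 -0.1679; -0.1679 1.3175]  K=[0.6866 0.0152; -0.2354 0.6508; -0.1913 0.0652]  nu=[3.2993, 2.4422]  x^+=[0.2689, 1.5553, 1.6792]  P^+=[0.3653 -0.0955 -0.3389; -0.0955 0.3222 0.1658; -0.3389 0.1658 1.2508]
step 3: x^-=[-0.0295, 2.1441, 1.3584]  P^-=[1.0565 -0.4824 -0.6350; -0.4824 1.0131 0.4239; -0.6350 0.4239 1.2738]  S=[1.3867 -0.2320; -0.2320 1.2650]  K=[0.7003 -0.0156; -0.2611 0.6404; -0.2734 0.1142]  nu=[-3.5920, -2.3221]  x^+=[-2.5085, 1.5949, 2.0753]  P^+=[0.3711 -0.1111 -0.3477; -0.1111 0.3221 0.1849; -0.3477 0.1849 1.1392]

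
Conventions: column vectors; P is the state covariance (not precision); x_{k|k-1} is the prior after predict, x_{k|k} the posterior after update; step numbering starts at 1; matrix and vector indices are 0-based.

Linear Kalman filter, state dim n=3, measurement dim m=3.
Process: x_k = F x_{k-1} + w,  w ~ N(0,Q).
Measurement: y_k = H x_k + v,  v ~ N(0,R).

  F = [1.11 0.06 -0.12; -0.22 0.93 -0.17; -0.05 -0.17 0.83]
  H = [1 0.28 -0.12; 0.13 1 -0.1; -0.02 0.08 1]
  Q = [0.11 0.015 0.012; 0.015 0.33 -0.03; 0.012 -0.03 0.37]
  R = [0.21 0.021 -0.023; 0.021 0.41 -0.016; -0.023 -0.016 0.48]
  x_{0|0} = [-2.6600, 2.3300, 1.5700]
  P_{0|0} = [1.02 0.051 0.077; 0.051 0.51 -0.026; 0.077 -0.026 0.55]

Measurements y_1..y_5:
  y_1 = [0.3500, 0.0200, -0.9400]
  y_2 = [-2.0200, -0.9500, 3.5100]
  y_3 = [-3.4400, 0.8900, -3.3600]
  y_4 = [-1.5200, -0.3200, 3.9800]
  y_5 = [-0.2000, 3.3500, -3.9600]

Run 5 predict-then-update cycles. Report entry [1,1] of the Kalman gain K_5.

K[1,1] = 0.5742

step 1: x^-=[-3.0012, 2.4852, 1.0400]  P^-=[1.3632 -0.1518 -0.0448; -0.1518 0.8295 -0.2117; -0.0448 -0.2117 0.7680]  S=[1.5892 0.3189 -0.2373; 0.3189 1.2742 -0.2445; -0.2373 -0.2445 1.2223]  K=[0.8812 -0.1845 0.0653; -0.0671 0.6697 0.0045; -0.0124 -0.1147 0.5899]  nu=[2.7801, -1.9710, -2.2388]  x^+=[-0.3339, 0.9685, -0.0889]  P^+=[0.2057 -0.0825 0.0247; -0.0825 0.2807 -0.0311; 0.0247 -0.0311 0.2882]
step 2: x^-=[-0.3018, 0.9893, -0.2218]  P^-=[0.3515 -0.0980 0.0056; -0.0980 0.6365 -0.1413; 0.0056 -0.1413 0.5825]  S=[0.5731 0.1707 -0.1256; 0.1707 1.0609 -0.1627; -0.1256 -0.1627 1.0442]  K=[0.6161 -0.1423 0.0430; -0.0083 0.6039 0.0085; -0.0358 -0.1008 0.5269]  nu=[-2.0218, -1.9223, 3.6466]  x^+=[-1.1171, -0.1239, 1.9658]  P^+=[0.1451 -0.0633 0.0167; -0.0633 0.2528 -0.0269; 0.0167 -0.0269 0.2578]
step 3: x^-=[-1.4833, -0.2036, 1.7086]  P^-=[0.2809 -0.0650 0.0014; -0.0650 0.5988 -0.1286; 0.0014 -0.1286 0.5604]  S=[0.5179 0.1834 -0.1206; 0.1834 1.0279 -0.1517; -0.1206 -0.1517 1.0239]  K=[0.5592 -0.1219 0.0387; 0.0238 0.5843 0.0118; -0.0421 -0.0955 0.5181]  nu=[-1.6946, 1.4573, -5.0819]  x^+=[-2.8052, 0.5476, -0.9924]  P^+=[0.1310 -0.0544 0.0146; -0.0544 0.2445 -0.0249; 0.0146 -0.0249 0.2535]
step 4: x^-=[-2.9618, 1.2951, -0.7765]  P^-=[0.2651 -0.0530 -0.0008; -0.0530 0.5863 -0.1250; -0.0008 -0.1250 0.5569]  S=[0.5080 0.1900 -0.1205; 0.1900 1.0176 -0.1490; -0.1205 -0.1490 1.0210]  K=[0.5445 -0.1143 0.0375; 0.0357 0.5769 0.0130; -0.0443 -0.0937 0.5168]  nu=[0.9860, -1.3077, 4.5937]  x^+=[-2.1033, 0.6356, 1.6762]  P^+=[0.1271 -0.0512 0.0139; -0.0512 0.2413 -0.0241; 0.0139 -0.0241 0.2528]
step 5: x^-=[-2.4977, 0.7689, 1.3884]  P^-=[0.2609 -0.0489 -0.0017; -0.0489 0.5818 -0.1237; -0.0017 -0.1237 0.5562]  S=[0.5059 0.1924 -0.1207; 0.1924 1.0138 -0.1482; -0.1207 -0.1482 1.0205]  K=[0.5404 -0.1117 0.0371; 0.0396 0.5742 0.0134; -0.0451 -0.0930 0.5165]  nu=[2.2490, 3.0446, -5.4598]  x^+=[-1.8250, 2.5330, -1.8165]  P^+=[0.1259 -0.0500 0.0137; -0.0500 0.2402 -0.0239; 0.0137 -0.0239 0.2527]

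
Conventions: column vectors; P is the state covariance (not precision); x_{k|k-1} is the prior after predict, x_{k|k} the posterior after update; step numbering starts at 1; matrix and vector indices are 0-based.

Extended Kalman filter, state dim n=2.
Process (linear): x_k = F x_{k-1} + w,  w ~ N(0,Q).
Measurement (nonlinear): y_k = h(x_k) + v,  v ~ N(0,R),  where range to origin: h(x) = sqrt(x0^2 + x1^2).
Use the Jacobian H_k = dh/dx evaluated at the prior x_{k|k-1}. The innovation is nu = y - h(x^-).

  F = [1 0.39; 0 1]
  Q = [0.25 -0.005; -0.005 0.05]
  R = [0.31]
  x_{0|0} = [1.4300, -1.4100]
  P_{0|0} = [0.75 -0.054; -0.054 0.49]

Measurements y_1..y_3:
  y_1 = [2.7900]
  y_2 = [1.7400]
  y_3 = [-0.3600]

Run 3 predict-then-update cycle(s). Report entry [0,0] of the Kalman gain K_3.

step 1: x^-=[0.8801, -1.4100]  P^-=[1.0324 0.1321; 0.1321 0.5400]  H_jac=[0.5295 -0.8483]  S=[0.8694]  K=[0.4999; -0.4465]  nu=[1.1279]  x^+=[1.4439, -1.9135]  P^+=[0.8152 0.3261; 0.3261 0.3667]
step 2: x^-=[0.6976, -1.9135]  P^-=[1.3753 0.4641; 0.4641 0.4167]  H_jac=[0.3425 -0.9395]  S=[0.5404]  K=[0.0648; -0.4302]  nu=[-0.2967]  x^+=[0.6784, -1.7859]  P^+=[1.3730 0.4792; 0.4792 0.3167]
step 3: x^-=[-0.0181, -1.7859]  P^-=[2.0450 0.5977; 0.5977 0.3667]  H_jac=[-0.0101 -0.9999]  S=[0.6889]  K=[-0.8976; -0.5410]  nu=[-2.1460]  x^+=[1.9081, -0.6250]  P^+=[1.4900 0.2632; 0.2632 0.1650]

K[0,0] = -0.8976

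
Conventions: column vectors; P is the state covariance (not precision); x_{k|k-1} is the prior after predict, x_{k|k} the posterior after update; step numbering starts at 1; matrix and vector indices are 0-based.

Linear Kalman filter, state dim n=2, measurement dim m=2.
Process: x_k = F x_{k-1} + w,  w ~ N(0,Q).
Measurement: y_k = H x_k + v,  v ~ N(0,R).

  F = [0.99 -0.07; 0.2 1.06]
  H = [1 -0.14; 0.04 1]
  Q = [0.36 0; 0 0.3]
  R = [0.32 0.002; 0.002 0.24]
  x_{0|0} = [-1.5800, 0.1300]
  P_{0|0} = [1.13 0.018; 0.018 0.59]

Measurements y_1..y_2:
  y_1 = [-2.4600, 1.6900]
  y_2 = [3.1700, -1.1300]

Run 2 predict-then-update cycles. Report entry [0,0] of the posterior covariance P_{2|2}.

P_post[0,0] = 0.2113

step 1: x^-=[-1.5733, -0.1782]  P^-=[1.4679 0.1986; 0.1986 1.0158]  S=[1.7522 0.1160; 0.1160 1.2740]  K=[0.8134 0.1279; -0.0211 0.8055]  nu=[-0.9116, 1.9311]  x^+=[-2.0678, 1.3965]  P^+=[0.2636 0.0218; 0.0218 0.1924]
step 2: x^-=[-2.1449, 1.0667]  P^-=[0.6163 0.0605; 0.0605 0.5360]  S=[0.9298 0.0117; 0.0117 0.7818]  K=[0.6524 0.0991; -0.0244 0.6890]  nu=[5.4642, -2.1110]  x^+=[1.2109, -0.5209]  P^+=[0.2113 0.0166; 0.0166 0.1647]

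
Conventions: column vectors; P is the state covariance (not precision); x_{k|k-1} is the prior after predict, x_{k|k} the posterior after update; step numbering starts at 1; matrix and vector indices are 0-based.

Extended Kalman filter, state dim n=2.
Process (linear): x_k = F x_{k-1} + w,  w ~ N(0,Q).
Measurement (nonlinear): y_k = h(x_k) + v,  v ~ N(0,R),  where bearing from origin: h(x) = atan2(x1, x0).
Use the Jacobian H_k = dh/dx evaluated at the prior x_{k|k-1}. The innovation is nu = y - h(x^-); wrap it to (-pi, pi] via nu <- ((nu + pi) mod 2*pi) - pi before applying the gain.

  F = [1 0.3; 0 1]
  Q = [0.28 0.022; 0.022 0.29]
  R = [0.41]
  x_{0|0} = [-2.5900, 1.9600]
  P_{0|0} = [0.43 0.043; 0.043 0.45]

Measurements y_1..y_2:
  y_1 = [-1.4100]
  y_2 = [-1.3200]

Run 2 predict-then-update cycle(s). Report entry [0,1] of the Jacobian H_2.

step 1: x^-=[-2.0020, 1.9600]  P^-=[0.7763 0.2000; 0.2000 0.7400]  H_jac=[-0.2497 -0.2550]  S=[0.5320]  K=[-0.4602; -0.4486]  nu=[2.5064]  x^+=[-3.1555, 0.8356]  P^+=[0.6636 0.0902; 0.0902 0.6329]
step 2: x^-=[-2.9048, 0.8356]  P^-=[1.0547 0.3020; 0.3020 0.9229]  H_jac=[-0.0915 -0.3179]  S=[0.5297]  K=[-0.3634; -0.6061]  nu=[2.1017]  x^+=[-3.6686, -0.4383]  P^+=[0.9847 0.1854; 0.1854 0.7283]

H_jac[0,1] = -0.3179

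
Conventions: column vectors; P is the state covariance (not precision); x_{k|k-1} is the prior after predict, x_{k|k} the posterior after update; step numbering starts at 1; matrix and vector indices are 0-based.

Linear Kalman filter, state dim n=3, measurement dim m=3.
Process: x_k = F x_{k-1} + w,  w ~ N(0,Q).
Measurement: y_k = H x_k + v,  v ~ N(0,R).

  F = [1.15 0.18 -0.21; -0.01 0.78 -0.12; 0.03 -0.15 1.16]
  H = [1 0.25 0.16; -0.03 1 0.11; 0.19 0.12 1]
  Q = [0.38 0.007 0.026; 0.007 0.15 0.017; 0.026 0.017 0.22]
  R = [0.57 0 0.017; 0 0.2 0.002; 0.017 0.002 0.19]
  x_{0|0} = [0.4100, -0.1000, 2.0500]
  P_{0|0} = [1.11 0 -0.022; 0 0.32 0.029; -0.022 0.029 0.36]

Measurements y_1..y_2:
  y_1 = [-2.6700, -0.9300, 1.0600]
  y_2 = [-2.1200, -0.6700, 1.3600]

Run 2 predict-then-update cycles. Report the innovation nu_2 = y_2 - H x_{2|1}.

innov = [0.7473, -0.0879, -0.0688]

step 1: x^-=[0.0230, -0.3281, 2.4053]  P^-=[1.8827 0.0458 -0.0543; 0.0458 0.3445 -0.0438; -0.0543 -0.0438 0.7010]  S=[2.4942 0.0736 0.4372; 0.0736 0.5427 0.0744; 0.4372 0.0744 0.9349]  K=[0.7626 -0.1318 -0.0156; 0.0427 0.6263 -0.0631; -0.1190 -0.0279 0.7910]  nu=[-2.9958, -0.8658, -1.3103]  x^+=[-2.1269, -0.9156, 1.7495]  P^+=[0.4475 -0.0048 -0.0747; -0.0048 0.1277 -0.0244; -0.0747 -0.0244 0.1654]
step 2: x^-=[-2.9781, -0.9028, 2.1029]  P^-=[1.0193 0.0344 -0.1066; 0.0344 0.2346 -0.0426; -0.1066 -0.0426 0.4491]  S=[1.5951 0.0509 0.1740; 0.0509 0.4302 0.0379; 0.1740 0.0379 0.6301]  K=[0.6395 -0.0917 -0.0263; 0.0432 0.5319 -0.0566; -0.1043 -0.0264 0.7029]  nu=[0.7473, -0.0879, -0.0688]  x^+=[-2.4903, -0.9133, 1.9790]  P^+=[0.3745 0.0000 -0.0655; 0.0000 0.1087 -0.0220; -0.0655 -0.0220 0.1468]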